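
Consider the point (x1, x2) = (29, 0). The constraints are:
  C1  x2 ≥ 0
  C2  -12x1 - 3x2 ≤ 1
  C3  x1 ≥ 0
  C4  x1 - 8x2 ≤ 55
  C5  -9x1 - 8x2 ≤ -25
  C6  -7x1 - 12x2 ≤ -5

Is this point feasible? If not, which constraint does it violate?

feasible

C1: 0 ≥ 0 ✓
C2: -348 ≤ 1 ✓
C3: 29 ≥ 0 ✓
C4: 29 ≤ 55 ✓
C5: -261 ≤ -25 ✓
C6: -203 ≤ -5 ✓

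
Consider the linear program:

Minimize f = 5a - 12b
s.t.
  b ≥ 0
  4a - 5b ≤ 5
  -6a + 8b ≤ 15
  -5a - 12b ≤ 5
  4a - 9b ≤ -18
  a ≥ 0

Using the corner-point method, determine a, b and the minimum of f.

Feasible corners and f = 5a - 12b:
  (115/2, 45) → f = -505/2
  (135/16, 23/4) → f = -429/16
  (9/22, 24/11) → f = -531/22

a = 115/2, b = 45, minimum f = -505/2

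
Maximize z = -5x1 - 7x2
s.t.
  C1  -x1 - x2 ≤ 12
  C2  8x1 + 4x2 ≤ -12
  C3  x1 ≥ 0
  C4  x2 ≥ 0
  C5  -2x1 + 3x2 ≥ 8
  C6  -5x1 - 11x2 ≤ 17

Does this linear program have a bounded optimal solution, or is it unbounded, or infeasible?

infeasible

The boundaries -x1 - x2 = 12 and -5x1 - 11x2 = 17 meet at (-115/6, 43/6), but that point violates x1 ≥ 0. Every candidate vertex is excluded by some other constraint, so the feasible region is empty.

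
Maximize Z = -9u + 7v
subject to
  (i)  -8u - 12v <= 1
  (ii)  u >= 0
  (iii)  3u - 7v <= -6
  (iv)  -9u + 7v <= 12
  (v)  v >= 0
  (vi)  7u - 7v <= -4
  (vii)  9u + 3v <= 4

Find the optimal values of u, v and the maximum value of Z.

Feasible corners and Z = -9u + 7v:
  (0, 6/7) → Z = 6
  (0, 4/3) → Z = 28/3
  (5/36, 11/12) → Z = 31/6

The optimum lies where u = 0 and 9u + 3v = 4.
Solving simultaneously gives u = 0, v = 4/3.

u = 0, v = 4/3, maximum Z = 28/3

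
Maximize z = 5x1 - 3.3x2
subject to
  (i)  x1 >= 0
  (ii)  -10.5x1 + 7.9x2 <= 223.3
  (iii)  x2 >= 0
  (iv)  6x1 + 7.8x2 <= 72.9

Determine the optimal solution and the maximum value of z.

Vertices and z = 5x1 - 3.3x2:
  (0, 0) → z = 0
  (0, 243/26) → z = -8019/260
  (243/20, 0) → z = 243/4

At the optimal vertex, x2 = 0 and 6x1 + 7.8x2 = 72.9.
Solving simultaneously gives x1 = 243/20, x2 = 0.

x1 = 12.15, x2 = 0, maximum z = 60.75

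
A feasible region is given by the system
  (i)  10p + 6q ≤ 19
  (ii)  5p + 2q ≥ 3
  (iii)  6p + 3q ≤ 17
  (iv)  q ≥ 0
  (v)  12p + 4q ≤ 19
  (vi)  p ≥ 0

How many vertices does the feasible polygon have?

5

The feasible vertices (each the meet of two boundaries and inside every other half-plane) are:
  (19/16, 19/16)
  (0, 19/6)
  (3/5, 0)
  (0, 3/2)
  (19/12, 0)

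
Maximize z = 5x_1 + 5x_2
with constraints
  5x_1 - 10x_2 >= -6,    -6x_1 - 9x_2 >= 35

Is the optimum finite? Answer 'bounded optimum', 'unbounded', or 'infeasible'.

From the feasible point (-404/105, -139/105), moving in the direction (9, -6) keeps every constraint satisfied while z increases without bound.

unbounded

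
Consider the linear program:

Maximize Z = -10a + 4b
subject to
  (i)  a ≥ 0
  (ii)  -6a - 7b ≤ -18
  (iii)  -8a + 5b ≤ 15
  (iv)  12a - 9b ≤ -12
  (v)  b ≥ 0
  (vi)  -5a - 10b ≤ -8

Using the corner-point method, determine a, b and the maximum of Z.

a = 0, b = 3, maximum Z = 12

Extreme points and Z = -10a + 4b:
  (0, 18/7) → Z = 72/7
  (0, 3) → Z = 12
  (13/23, 48/23) → Z = 62/23
The feasible region is unbounded (it extends along (5, 8), (3, 4)), but Z strictly decreases along every unbounded feasible direction, so there is no improving ray and the maximum is attained at a vertex.

At the optimal vertex, a = 0 and -8a + 5b = 15.
Solving simultaneously gives a = 0, b = 3.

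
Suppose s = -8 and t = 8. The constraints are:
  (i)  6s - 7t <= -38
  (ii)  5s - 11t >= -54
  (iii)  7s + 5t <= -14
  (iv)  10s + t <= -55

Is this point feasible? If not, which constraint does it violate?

Constraint (ii): 5s - 11t = -128, which is not ≥ -54. All other constraints are satisfied.

not feasible — violates (ii)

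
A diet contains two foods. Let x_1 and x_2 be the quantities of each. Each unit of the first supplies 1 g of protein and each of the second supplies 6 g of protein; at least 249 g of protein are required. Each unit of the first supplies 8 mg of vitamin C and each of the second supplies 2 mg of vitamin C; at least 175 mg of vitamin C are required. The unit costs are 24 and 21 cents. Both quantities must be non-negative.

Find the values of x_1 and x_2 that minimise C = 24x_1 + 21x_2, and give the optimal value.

x_1 = 12, x_2 = 79/2, minimum C = 2235/2

Vertices and C = 24x_1 + 21x_2:
  (0, 175/2) → C = 3675/2
  (249, 0) → C = 5976
  (12, 79/2) → C = 2235/2
The feasible region is unbounded (it extends along (0, 1), (1, 0)), but C strictly increases along every unbounded feasible direction, so there is no improving ray and the minimum is attained at a vertex.

The optimum lies where x_1 + 6x_2 = 249 and 8x_1 + 2x_2 = 175.
Solving simultaneously gives x_1 = 12, x_2 = 79/2.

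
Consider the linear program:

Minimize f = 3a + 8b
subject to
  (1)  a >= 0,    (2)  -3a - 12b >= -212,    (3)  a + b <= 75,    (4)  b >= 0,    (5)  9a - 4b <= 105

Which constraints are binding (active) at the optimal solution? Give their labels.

(1) and (4)

Vertices and f = 3a + 8b:
  (0, 53/3) → f = 424/3
  (0, 0) → f = 0
  (527/30, 531/40) → f = 1589/10
  (35/3, 0) → f = 35

The minimum is at (0, 0). Substituting into each constraint, equality holds for (1) and (4); the remaining constraints have slack.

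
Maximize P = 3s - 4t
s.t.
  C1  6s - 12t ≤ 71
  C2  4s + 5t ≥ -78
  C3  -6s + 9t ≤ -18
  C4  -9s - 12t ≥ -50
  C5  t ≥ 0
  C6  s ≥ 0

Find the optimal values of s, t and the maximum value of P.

Corner points and P = 3s - 4t:
  (74/17, 46/51) → P = 482/51
  (3, 0) → P = 9
  (50/9, 0) → P = 50/3

s = 50/9, t = 0, maximum P = 50/3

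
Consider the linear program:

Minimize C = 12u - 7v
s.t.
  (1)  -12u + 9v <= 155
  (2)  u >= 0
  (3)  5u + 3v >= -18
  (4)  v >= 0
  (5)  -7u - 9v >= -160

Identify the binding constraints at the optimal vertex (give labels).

Extreme points and C = 12u - 7v:
  (0, 155/9) → C = -1085/9
  (5/19, 3005/171) → C = -20495/171
  (0, 0) → C = 0
  (160/7, 0) → C = 1920/7

The minimum is at (0, 155/9). Substituting into each constraint, equality holds for (1) and (2); the remaining constraints have slack.

(1) and (2)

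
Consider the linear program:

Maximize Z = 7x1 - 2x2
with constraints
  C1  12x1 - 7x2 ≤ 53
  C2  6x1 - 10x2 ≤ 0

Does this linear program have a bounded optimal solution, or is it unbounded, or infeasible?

unbounded

From the feasible point (265/39, 53/13), moving in the direction (7, 12) keeps every constraint satisfied while Z increases without bound.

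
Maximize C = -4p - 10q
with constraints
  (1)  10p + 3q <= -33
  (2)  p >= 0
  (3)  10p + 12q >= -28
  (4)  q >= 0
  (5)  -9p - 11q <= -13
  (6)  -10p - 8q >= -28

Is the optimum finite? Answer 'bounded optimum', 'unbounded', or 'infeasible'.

The boundaries 10p + 3q = -33 and -9p - 11q = -13 meet at (-402/83, 427/83), but that point violates p ≥ 0. Every candidate vertex is excluded by some other constraint, so the feasible region is empty.

infeasible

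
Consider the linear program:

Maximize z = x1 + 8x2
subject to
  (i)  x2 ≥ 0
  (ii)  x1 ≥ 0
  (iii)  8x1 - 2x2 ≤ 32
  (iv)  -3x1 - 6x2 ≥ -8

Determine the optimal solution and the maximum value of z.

Extreme points and z = x1 + 8x2:
  (0, 0) → z = 0
  (8/3, 0) → z = 8/3
  (0, 4/3) → z = 32/3

The optimum lies where x1 = 0 and -3x1 - 6x2 = -8.
Solving simultaneously gives x1 = 0, x2 = 4/3.

x1 = 0, x2 = 4/3, maximum z = 32/3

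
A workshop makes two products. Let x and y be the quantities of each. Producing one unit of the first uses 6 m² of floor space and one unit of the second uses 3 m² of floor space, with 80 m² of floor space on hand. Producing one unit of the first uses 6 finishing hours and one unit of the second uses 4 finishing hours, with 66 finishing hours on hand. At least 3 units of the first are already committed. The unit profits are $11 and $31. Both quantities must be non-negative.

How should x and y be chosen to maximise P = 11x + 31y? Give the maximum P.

x = 3, y = 12, maximum P = 405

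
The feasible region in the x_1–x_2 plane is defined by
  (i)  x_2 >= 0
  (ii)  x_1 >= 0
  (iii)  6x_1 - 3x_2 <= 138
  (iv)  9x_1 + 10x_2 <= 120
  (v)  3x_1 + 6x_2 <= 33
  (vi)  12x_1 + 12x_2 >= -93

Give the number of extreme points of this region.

3

Pairwise boundary intersections that survive every other constraint:
  (0, 0)
  (11, 0)
  (0, 11/2)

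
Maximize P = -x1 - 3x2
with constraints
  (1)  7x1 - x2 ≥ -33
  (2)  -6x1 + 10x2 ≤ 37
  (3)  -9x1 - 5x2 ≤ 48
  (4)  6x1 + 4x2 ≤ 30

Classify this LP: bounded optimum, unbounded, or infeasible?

From the feasible point (-293/64, 61/64), moving in the direction (4, -6) keeps every constraint satisfied while P increases without bound.

unbounded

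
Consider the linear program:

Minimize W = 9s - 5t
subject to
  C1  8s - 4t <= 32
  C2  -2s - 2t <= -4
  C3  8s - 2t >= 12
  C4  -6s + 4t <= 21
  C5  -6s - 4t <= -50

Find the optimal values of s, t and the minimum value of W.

Feasible corners and W = 9s - 5t:
  (53/2, 45) → W = 27/2
  (41/7, 26/7) → W = 239/7
  (9/2, 12) → W = -39/2
  (37/11, 82/11) → W = -7

At the optimal vertex, 8s - 2t = 12 and -6s + 4t = 21.
Solving simultaneously gives s = 9/2, t = 12.

s = 9/2, t = 12, minimum W = -39/2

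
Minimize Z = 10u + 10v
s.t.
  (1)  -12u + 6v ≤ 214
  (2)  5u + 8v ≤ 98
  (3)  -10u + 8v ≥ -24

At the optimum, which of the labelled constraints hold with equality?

Feasible corners and Z = 10u + 10v:
  (-562/63, 1123/63) → Z = 1870/21
  (-464/9, -607/9) → Z = -1190
  (122/15, 43/6) → Z = 153

The minimum is at (-464/9, -607/9). Substituting into each constraint, equality holds for (1) and (3); the remaining constraints have slack.

(1) and (3)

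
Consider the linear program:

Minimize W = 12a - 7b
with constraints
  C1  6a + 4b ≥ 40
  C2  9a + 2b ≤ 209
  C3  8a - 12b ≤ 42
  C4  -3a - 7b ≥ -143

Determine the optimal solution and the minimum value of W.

Feasible corners and W = 12a - 7b:
  (81/13, 17/26) → W = 1825/26
  (-146/15, 123/5) → W = -289
  (648/31, 647/62) → W = 11023/62
  (1177/57, 220/19) → W = 3168/19

a = -146/15, b = 123/5, minimum W = -289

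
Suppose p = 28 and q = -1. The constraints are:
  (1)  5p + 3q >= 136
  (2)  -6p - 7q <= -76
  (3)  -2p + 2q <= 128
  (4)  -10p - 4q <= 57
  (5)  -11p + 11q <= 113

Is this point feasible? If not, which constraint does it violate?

feasible

(1): 137 ≥ 136 ✓
(2): -161 ≤ -76 ✓
(3): -58 ≤ 128 ✓
(4): -276 ≤ 57 ✓
(5): -319 ≤ 113 ✓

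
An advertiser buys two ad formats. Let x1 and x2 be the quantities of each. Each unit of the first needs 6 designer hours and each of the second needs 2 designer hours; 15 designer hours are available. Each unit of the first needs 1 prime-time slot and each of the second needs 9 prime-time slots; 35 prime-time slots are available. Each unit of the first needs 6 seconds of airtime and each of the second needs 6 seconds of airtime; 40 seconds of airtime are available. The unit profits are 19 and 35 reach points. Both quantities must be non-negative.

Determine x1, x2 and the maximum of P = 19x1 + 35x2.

Corner points and P = 19x1 + 35x2:
  (0, 0) → P = 0
  (0, 35/9) → P = 1225/9
  (5/2, 0) → P = 95/2
  (5/4, 15/4) → P = 155

The binding constraints are 6x1 + 2x2 = 15 and x1 + 9x2 = 35.
Solving simultaneously gives x1 = 5/4, x2 = 15/4.

x1 = 5/4, x2 = 15/4, maximum P = 155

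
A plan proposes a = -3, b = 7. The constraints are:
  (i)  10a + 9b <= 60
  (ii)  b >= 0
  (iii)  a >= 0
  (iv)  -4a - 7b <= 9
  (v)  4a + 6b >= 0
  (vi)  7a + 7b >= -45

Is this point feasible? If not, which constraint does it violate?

not feasible — violates (iii)

Constraint (iii): a = -3, which is not ≥ 0. All other constraints are satisfied.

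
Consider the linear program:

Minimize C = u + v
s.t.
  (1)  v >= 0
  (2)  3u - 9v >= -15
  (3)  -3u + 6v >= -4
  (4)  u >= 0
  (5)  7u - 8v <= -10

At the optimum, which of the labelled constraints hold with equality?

(4) and (5)

Corner points and C = u + v:
  (0, 5/3) → C = 5/3
  (10/13, 25/13) → C = 35/13
  (0, 5/4) → C = 5/4

The minimum is at (0, 5/4). Substituting into each constraint, equality holds for (4) and (5); the remaining constraints have slack.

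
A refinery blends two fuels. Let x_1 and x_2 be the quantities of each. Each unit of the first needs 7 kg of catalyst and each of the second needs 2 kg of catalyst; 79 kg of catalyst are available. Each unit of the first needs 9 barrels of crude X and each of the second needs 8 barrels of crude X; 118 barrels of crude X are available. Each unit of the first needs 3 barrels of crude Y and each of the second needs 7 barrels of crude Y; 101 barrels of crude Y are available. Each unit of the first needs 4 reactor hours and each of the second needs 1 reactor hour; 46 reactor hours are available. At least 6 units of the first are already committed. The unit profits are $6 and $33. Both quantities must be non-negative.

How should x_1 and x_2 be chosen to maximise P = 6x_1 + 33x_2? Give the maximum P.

x_1 = 6, x_2 = 8, maximum P = 300

Extreme points and P = 6x_1 + 33x_2:
  (79/7, 0) → P = 474/7
  (6, 0) → P = 36
  (198/19, 115/38) → P = 6171/38
  (6, 8) → P = 300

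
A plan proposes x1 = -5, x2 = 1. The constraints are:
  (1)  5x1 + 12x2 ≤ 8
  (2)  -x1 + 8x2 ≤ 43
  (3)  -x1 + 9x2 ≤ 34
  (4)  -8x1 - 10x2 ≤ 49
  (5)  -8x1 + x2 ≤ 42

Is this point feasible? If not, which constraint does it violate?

(1): -13 ≤ 8 ✓
(2): 13 ≤ 43 ✓
(3): 14 ≤ 34 ✓
(4): 30 ≤ 49 ✓
(5): 41 ≤ 42 ✓

feasible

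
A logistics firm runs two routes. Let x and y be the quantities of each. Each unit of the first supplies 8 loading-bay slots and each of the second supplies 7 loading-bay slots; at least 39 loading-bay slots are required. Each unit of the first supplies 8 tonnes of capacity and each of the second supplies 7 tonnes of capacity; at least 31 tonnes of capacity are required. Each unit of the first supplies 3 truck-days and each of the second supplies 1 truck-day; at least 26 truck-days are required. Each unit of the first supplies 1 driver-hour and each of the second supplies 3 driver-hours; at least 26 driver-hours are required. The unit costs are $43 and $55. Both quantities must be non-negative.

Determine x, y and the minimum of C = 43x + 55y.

Extreme points and C = 43x + 55y:
  (0, 26) → C = 1430
  (26, 0) → C = 1118
  (13/2, 13/2) → C = 637
The feasible region is unbounded (it extends along (0, 1), (1, 0)), but C strictly increases along every unbounded feasible direction, so there is no improving ray and the minimum is attained at a vertex.

The optimum lies where 3x + y = 26 and x + 3y = 26.
Solving simultaneously gives x = 13/2, y = 13/2.

x = 13/2, y = 13/2, minimum C = 637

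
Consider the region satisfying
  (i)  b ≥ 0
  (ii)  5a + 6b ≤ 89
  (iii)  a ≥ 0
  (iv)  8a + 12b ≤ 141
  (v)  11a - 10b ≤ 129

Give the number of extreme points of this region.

Pairwise boundary intersections that survive every other constraint:
  (0, 0)
  (129/11, 0)
  (0, 47/4)
  (1479/106, 519/212)

4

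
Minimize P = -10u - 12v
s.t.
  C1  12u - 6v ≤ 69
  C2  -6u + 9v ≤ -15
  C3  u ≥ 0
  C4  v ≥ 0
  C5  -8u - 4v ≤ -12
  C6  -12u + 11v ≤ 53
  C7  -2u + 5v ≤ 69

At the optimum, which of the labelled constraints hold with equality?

C1 and C2

Feasible corners and P = -10u - 12v:
  (59/8, 13/4) → P = -451/4
  (23/4, 0) → P = -115/2
  (5/2, 0) → P = -25

The minimum is at (59/8, 13/4). Substituting into each constraint, equality holds for C1 and C2; the remaining constraints have slack.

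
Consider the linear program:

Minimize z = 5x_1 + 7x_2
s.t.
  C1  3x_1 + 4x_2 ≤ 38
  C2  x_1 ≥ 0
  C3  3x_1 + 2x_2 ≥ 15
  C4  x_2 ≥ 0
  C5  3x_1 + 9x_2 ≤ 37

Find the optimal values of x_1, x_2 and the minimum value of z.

Vertices and z = 5x_1 + 7x_2:
  (5, 0) → z = 25
  (61/21, 22/7) → z = 767/21
  (37/3, 0) → z = 185/3

The binding constraints are 3x_1 + 2x_2 = 15 and x_2 = 0.
Solving simultaneously gives x_1 = 5, x_2 = 0.

x_1 = 5, x_2 = 0, minimum z = 25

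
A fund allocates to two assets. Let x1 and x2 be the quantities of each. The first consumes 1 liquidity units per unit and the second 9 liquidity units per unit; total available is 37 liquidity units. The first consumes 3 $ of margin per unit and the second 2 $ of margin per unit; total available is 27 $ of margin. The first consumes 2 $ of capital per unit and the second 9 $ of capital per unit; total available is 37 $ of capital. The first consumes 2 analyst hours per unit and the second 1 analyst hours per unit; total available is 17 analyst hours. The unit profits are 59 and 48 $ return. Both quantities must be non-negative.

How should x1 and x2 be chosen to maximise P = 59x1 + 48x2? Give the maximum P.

x1 = 29/4, x2 = 5/2, maximum P = 2191/4

Vertices and P = 59x1 + 48x2:
  (0, 0) → P = 0
  (0, 37/9) → P = 592/3
  (17/2, 0) → P = 1003/2
  (29/4, 5/2) → P = 2191/4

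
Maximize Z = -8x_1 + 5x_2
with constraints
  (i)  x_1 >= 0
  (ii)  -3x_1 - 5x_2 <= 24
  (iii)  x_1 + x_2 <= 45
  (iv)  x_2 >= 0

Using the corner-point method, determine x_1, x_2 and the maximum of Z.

Vertices and Z = -8x_1 + 5x_2:
  (0, 45) → Z = 225
  (0, 0) → Z = 0
  (45, 0) → Z = -360

The binding constraints are x_1 = 0 and x_1 + x_2 = 45.
Solving simultaneously gives x_1 = 0, x_2 = 45.

x_1 = 0, x_2 = 45, maximum Z = 225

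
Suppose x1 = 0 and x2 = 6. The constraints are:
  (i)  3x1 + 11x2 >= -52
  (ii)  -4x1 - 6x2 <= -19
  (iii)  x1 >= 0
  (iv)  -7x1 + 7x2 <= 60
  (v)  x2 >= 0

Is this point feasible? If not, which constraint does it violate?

feasible

(i): 66 ≥ -52 ✓
(ii): -36 ≤ -19 ✓
(iii): 0 ≥ 0 ✓
(iv): 42 ≤ 60 ✓
(v): 6 ≥ 0 ✓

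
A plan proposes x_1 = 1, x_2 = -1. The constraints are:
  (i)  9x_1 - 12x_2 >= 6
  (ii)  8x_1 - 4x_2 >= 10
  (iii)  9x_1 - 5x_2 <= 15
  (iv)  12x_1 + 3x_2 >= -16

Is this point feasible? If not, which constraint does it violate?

feasible

(i): 21 ≥ 6 ✓
(ii): 12 ≥ 10 ✓
(iii): 14 ≤ 15 ✓
(iv): 9 ≥ -16 ✓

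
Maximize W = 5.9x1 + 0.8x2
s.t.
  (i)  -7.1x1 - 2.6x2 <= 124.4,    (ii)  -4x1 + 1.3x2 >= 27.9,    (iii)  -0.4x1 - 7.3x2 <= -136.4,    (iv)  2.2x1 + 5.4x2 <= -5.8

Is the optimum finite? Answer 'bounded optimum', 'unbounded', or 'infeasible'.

The boundaries -7.1x1 - 2.6x2 = 124.4 and -4x1 + 1.3x2 = 27.9 meet at (-1802/151, -29951/1963), but that point violates -0.4x1 - 7.3x2 ≤ -136.4. Every candidate vertex is excluded by some other constraint, so the feasible region is empty.

infeasible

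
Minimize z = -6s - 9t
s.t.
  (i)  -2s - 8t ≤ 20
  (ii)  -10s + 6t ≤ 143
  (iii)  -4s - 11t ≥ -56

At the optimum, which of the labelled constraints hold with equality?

(i) and (iii)

Extreme points and z = -6s - 9t:
  (-316/23, 43/46) → z = 3405/46
  (334/5, -96/5) → z = -228
  (-1237/134, 566/67) → z = -1383/67

The minimum is at (334/5, -96/5). Substituting into each constraint, equality holds for (i) and (iii); the remaining constraints have slack.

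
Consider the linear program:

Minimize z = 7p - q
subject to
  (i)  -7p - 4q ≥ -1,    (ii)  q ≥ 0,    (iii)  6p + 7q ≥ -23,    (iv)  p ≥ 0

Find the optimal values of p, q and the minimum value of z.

p = 0, q = 1/4, minimum z = -1/4

Vertices and z = 7p - q:
  (1/7, 0) → z = 1
  (0, 1/4) → z = -1/4
  (0, 0) → z = 0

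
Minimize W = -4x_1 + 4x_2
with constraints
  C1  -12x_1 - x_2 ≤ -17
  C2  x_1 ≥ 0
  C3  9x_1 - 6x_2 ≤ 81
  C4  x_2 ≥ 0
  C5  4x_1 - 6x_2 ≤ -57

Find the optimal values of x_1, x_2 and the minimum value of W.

Corner points and W = -4x_1 + 4x_2:
  (0, 17) → W = 68
  (45/76, 188/19) → W = 707/19
  (138/5, 279/10) → W = 6/5
The feasible region is unbounded (it extends along (0, 1), (2, 3)), but W strictly increases along every unbounded feasible direction, so there is no improving ray and the minimum is attained at a vertex.

At the optimal vertex, 9x_1 - 6x_2 = 81 and 4x_1 - 6x_2 = -57.
Solving simultaneously gives x_1 = 138/5, x_2 = 279/10.

x_1 = 138/5, x_2 = 279/10, minimum W = 6/5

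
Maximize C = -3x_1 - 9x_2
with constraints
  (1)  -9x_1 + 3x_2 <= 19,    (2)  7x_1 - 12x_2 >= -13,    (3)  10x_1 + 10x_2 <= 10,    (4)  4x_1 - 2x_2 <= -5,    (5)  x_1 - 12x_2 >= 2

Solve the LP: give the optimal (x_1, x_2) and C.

x_1 = -23/6, x_2 = -31/6, maximum C = 58

The optimum lies where -9x_1 + 3x_2 = 19 and 4x_1 - 2x_2 = -5.
Solving simultaneously gives x_1 = -23/6, x_2 = -31/6.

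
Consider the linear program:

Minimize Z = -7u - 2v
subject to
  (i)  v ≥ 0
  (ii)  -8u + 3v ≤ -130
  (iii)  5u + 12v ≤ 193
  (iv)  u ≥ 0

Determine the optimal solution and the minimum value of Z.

Corner points and Z = -7u - 2v:
  (65/4, 0) → Z = -455/4
  (193/5, 0) → Z = -1351/5
  (713/37, 298/37) → Z = -151

The optimum lies where v = 0 and 5u + 12v = 193.
Solving simultaneously gives u = 193/5, v = 0.

u = 193/5, v = 0, minimum Z = -1351/5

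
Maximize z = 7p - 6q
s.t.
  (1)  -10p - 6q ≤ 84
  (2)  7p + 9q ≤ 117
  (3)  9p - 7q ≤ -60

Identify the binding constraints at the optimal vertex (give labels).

Vertices and z = 7p - 6q:
  (-243/8, 293/8) → z = -3459/8
  (-237/31, -39/31) → z = -1425/31
  (279/130, 1473/130) → z = -1377/26

The maximum is at (-237/31, -39/31). Substituting into each constraint, equality holds for (1) and (3); the remaining constraints have slack.

(1) and (3)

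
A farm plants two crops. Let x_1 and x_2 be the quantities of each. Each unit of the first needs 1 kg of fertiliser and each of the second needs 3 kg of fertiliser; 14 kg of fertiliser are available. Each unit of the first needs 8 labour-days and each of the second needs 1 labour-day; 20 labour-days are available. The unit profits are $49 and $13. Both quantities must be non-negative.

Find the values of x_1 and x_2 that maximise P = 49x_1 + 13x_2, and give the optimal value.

x_1 = 2, x_2 = 4, maximum P = 150

Corner points and P = 49x_1 + 13x_2:
  (0, 0) → P = 0
  (0, 14/3) → P = 182/3
  (5/2, 0) → P = 245/2
  (2, 4) → P = 150

The optimum lies where x_1 + 3x_2 = 14 and 8x_1 + x_2 = 20.
Solving simultaneously gives x_1 = 2, x_2 = 4.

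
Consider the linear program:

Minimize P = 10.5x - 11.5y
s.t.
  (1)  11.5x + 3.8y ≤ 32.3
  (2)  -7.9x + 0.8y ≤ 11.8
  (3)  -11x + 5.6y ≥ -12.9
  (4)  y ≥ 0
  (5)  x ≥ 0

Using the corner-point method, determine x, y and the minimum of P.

x = 0, y = 8.5, minimum P = -97.75

The binding constraints are 11.5x + 3.8y = 32.3 and x = 0.
Solving simultaneously gives x = 0, y = 17/2.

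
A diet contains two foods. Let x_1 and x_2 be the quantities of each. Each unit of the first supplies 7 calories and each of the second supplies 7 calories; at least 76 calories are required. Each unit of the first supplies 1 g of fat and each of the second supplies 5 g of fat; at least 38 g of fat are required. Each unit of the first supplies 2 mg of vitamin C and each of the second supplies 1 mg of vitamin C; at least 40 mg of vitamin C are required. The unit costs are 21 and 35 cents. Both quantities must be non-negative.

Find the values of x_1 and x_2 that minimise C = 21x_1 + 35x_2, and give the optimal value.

Vertices and C = 21x_1 + 35x_2:
  (0, 40) → C = 1400
  (38, 0) → C = 798
  (18, 4) → C = 518
The feasible region is unbounded (it extends along (0, 1), (1, 0)), but C strictly increases along every unbounded feasible direction, so there is no improving ray and the minimum is attained at a vertex.

x_1 = 18, x_2 = 4, minimum C = 518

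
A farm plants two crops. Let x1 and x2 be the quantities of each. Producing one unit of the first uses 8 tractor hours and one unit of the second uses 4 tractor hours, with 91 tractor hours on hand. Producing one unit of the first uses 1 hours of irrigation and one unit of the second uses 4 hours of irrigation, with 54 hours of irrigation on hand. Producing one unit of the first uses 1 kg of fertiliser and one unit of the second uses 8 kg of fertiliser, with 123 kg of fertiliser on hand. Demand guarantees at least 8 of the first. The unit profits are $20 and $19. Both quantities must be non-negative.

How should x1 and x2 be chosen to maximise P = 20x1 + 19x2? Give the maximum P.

Extreme points and P = 20x1 + 19x2:
  (91/8, 0) → P = 455/2
  (8, 0) → P = 160
  (8, 27/4) → P = 1153/4

The optimum lies where 8x1 + 4x2 = 91 and x1 = 8.
Solving simultaneously gives x1 = 8, x2 = 27/4.

x1 = 8, x2 = 27/4, maximum P = 1153/4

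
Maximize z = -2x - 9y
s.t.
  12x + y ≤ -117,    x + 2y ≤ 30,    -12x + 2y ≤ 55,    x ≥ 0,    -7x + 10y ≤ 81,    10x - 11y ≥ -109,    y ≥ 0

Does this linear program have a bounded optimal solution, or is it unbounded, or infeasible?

infeasible

The boundaries 12x + y = -117 and x = 0 meet at (0, -117), but that point violates y ≥ 0. Every candidate vertex is excluded by some other constraint, so the feasible region is empty.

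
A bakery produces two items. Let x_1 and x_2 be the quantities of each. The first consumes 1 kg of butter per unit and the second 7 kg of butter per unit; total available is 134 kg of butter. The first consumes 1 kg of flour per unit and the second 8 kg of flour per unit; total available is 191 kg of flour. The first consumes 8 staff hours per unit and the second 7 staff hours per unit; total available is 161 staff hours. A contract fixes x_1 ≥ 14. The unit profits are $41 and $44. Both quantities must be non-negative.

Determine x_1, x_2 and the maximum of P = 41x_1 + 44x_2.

Extreme points and P = 41x_1 + 44x_2:
  (161/8, 0) → P = 6601/8
  (14, 0) → P = 574
  (14, 7) → P = 882

At the optimal vertex, 8x_1 + 7x_2 = 161 and x_1 = 14.
Solving simultaneously gives x_1 = 14, x_2 = 7.

x_1 = 14, x_2 = 7, maximum P = 882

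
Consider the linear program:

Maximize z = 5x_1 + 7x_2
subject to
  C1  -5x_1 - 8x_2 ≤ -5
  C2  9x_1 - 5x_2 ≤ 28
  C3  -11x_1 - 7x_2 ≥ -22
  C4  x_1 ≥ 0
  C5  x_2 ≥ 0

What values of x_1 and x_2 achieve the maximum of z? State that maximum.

Corner points and z = 5x_1 + 7x_2:
  (0, 5/8) → z = 35/8
  (1, 0) → z = 5
  (0, 22/7) → z = 22
  (2, 0) → z = 10

x_1 = 0, x_2 = 22/7, maximum z = 22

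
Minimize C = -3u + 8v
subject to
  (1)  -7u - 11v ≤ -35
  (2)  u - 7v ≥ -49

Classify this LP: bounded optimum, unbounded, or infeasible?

From the feasible point (-49/10, 63/10), moving in the direction (7, 1) keeps every constraint satisfied while C decreases without bound.

unbounded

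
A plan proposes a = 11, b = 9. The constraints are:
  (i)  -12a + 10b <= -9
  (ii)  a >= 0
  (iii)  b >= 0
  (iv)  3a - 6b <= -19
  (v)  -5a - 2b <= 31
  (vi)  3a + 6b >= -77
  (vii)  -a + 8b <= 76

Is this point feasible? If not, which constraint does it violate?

(i): -42 ≤ -9 ✓
(ii): 11 ≥ 0 ✓
(iii): 9 ≥ 0 ✓
(iv): -21 ≤ -19 ✓
(v): -73 ≤ 31 ✓
(vi): 87 ≥ -77 ✓
(vii): 61 ≤ 76 ✓

feasible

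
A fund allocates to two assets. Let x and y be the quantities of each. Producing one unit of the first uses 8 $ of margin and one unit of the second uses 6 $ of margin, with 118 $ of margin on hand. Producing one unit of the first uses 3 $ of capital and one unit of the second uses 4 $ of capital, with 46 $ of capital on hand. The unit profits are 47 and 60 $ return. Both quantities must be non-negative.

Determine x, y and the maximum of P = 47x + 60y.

x = 14, y = 1, maximum P = 718

Vertices and P = 47x + 60y:
  (0, 0) → P = 0
  (0, 23/2) → P = 690
  (59/4, 0) → P = 2773/4
  (14, 1) → P = 718

The binding constraints are 8x + 6y = 118 and 3x + 4y = 46.
Solving simultaneously gives x = 14, y = 1.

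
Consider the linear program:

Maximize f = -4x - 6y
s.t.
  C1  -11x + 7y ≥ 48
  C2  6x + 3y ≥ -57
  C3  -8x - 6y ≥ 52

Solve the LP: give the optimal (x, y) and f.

x = -181/25, y = -113/25, maximum f = 1402/25

Feasible corners and f = -4x - 6y:
  (-181/25, -113/25) → f = 1402/25
  (-326/61, -94/61) → f = 1868/61
  (-31/2, 12) → f = -10

The optimum lies where -11x + 7y = 48 and 6x + 3y = -57.
Solving simultaneously gives x = -181/25, y = -113/25.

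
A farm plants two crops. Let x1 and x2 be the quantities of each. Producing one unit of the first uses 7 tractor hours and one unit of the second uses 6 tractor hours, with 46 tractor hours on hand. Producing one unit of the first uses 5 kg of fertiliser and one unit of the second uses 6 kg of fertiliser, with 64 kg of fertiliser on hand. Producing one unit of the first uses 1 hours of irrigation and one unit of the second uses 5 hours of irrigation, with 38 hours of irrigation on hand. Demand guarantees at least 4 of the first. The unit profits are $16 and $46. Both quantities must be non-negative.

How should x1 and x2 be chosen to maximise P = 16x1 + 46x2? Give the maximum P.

x1 = 4, x2 = 3, maximum P = 202

Corner points and P = 16x1 + 46x2:
  (46/7, 0) → P = 736/7
  (4, 0) → P = 64
  (4, 3) → P = 202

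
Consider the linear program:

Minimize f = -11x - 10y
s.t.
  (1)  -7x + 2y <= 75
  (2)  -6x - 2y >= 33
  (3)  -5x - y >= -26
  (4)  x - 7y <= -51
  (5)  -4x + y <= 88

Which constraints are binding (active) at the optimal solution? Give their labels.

Vertices and f = -11x - 10y:
  (-108/13, 219/26) → f = 93/13
  (-9, 6) → f = 39
  (-333/44, 273/44) → f = 933/44

The minimum is at (-108/13, 219/26). Substituting into each constraint, equality holds for (1) and (2); the remaining constraints have slack.

(1) and (2)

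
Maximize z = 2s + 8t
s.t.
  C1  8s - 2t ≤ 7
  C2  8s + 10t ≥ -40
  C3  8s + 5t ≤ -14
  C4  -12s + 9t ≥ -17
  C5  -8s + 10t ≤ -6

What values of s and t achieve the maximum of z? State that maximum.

s = -11/12, t = -4/3, maximum z = -25/2

Corner points and z = 2s + 8t:
  (-95/96, -77/24) → z = -1327/48
  (-17/8, -23/10) → z = -453/20
  (-41/132, -76/33) → z = -419/22
  (-11/12, -4/3) → z = -25/2

The optimum lies where 8s + 5t = -14 and -8s + 10t = -6.
Solving simultaneously gives s = -11/12, t = -4/3.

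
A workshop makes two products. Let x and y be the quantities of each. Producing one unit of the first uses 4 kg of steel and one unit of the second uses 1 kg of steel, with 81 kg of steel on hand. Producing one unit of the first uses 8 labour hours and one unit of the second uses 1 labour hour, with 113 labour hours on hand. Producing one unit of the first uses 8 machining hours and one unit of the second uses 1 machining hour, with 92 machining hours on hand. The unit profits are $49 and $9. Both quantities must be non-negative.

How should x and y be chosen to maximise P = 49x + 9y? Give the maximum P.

Feasible corners and P = 49x + 9y:
  (0, 0) → P = 0
  (0, 81) → P = 729
  (23/2, 0) → P = 1127/2
  (11/4, 70) → P = 3059/4

At the optimal vertex, 4x + y = 81 and 8x + y = 92.
Solving simultaneously gives x = 11/4, y = 70.

x = 11/4, y = 70, maximum P = 3059/4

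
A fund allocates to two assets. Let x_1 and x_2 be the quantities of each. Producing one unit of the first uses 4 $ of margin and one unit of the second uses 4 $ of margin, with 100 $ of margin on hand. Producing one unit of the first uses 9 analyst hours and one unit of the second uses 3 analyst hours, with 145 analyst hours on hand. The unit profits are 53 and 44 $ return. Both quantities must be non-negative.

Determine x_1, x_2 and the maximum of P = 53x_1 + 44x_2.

Feasible corners and P = 53x_1 + 44x_2:
  (0, 0) → P = 0
  (0, 25) → P = 1100
  (145/9, 0) → P = 7685/9
  (35/3, 40/3) → P = 1205

x_1 = 35/3, x_2 = 40/3, maximum P = 1205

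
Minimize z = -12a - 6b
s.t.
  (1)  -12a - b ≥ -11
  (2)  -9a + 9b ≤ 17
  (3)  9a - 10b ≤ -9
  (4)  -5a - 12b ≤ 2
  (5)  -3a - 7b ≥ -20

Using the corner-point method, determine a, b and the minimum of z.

a = 19/27, b = 23/9, minimum z = -214/9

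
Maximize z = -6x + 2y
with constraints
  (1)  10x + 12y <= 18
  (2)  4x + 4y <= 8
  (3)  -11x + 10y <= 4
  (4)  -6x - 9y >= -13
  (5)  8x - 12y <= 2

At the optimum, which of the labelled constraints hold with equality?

(3) and (5)

Feasible corners and z = -6x + 2y:
  (33/58, 119/116) → z = -79/58
  (10/9, 31/54) → z = -149/27
  (-17/13, -27/26) → z = 75/13

The maximum is at (-17/13, -27/26). Substituting into each constraint, equality holds for (3) and (5); the remaining constraints have slack.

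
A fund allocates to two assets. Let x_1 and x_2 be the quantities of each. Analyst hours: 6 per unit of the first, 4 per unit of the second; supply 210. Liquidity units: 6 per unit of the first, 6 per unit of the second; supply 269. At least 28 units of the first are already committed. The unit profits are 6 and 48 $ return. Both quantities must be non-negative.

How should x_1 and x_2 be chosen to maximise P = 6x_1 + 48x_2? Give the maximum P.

x_1 = 28, x_2 = 21/2, maximum P = 672

Extreme points and P = 6x_1 + 48x_2:
  (35, 0) → P = 210
  (28, 0) → P = 168
  (28, 21/2) → P = 672

The binding constraints are 6x_1 + 4x_2 = 210 and x_1 = 28.
Solving simultaneously gives x_1 = 28, x_2 = 21/2.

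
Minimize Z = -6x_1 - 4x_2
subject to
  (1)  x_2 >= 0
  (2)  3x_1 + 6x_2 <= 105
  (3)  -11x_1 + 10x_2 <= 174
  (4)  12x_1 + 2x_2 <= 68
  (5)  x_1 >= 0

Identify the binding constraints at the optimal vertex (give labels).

Corner points and Z = -6x_1 - 4x_2:
  (17/3, 0) → Z = -34
  (0, 0) → Z = 0
  (1/16, 559/32) → Z = -281/4
  (3, 16) → Z = -82
  (0, 87/5) → Z = -348/5

The minimum is at (3, 16). Substituting into each constraint, equality holds for (2) and (4); the remaining constraints have slack.

(2) and (4)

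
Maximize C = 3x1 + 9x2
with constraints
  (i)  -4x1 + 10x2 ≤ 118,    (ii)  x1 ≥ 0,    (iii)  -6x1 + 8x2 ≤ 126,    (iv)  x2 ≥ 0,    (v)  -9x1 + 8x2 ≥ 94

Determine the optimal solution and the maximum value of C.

Extreme points and C = 3x1 + 9x2:
  (0, 59/5) → C = 531/5
  (2/29, 343/29) → C = 3093/29
  (0, 47/4) → C = 423/4

x1 = 2/29, x2 = 343/29, maximum C = 3093/29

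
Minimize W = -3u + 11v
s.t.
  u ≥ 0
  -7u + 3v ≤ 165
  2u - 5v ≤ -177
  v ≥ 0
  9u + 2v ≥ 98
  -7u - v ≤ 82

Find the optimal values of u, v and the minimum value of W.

Corner points and W = -3u + 11v:
  (0, 55) → W = 605
  (0, 49) → W = 539
  (136/49, 1789/49) → W = 2753/7
The feasible region is unbounded (it extends along (3, 7), (5, 2)), but W strictly increases along every unbounded feasible direction, so there is no improving ray and the minimum is attained at a vertex.

The binding constraints are 2u - 5v = -177 and 9u + 2v = 98.
Solving simultaneously gives u = 136/49, v = 1789/49.

u = 136/49, v = 1789/49, minimum W = 2753/7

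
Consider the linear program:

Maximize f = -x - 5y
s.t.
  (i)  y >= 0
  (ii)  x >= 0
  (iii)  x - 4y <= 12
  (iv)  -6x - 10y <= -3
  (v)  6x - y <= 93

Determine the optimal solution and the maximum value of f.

x = 1/2, y = 0, maximum f = -1/2

The feasible region is unbounded (it extends along (0, 1), (1, 6)), but f strictly decreases along every unbounded feasible direction, so there is no improving ray and the maximum is attained at a vertex.

At the optimal vertex, y = 0 and -6x - 10y = -3.
Solving simultaneously gives x = 1/2, y = 0.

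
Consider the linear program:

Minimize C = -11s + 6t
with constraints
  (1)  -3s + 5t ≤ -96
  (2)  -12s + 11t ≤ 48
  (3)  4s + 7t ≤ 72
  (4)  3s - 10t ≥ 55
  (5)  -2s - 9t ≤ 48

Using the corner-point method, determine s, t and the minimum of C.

Extreme points and C = -11s + 6t:
  (1032/41, -168/41) → C = -12360/41
  (624/37, -336/37) → C = -240
  (492/11, -168/11) → C = -6420/11

s = 492/11, t = -168/11, minimum C = -6420/11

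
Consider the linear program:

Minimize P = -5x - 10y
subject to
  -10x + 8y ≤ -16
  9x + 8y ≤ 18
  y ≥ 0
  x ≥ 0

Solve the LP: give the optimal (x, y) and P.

x = 34/19, y = 9/38, minimum P = -215/19

Extreme points and P = -5x - 10y:
  (34/19, 9/38) → P = -215/19
  (8/5, 0) → P = -8
  (2, 0) → P = -10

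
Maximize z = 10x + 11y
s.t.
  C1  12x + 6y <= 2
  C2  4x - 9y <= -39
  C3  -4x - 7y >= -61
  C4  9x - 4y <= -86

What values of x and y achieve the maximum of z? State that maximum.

x = -88/15, y = 181/15, maximum z = 1111/15

Corner points and z = 10x + 11y:
  (-88/15, 181/15) → z = 1111/15
  (-254/51, 175/17) → z = 3235/51
  (-618/65, 7/65) → z = -6103/65
The feasible region is unbounded (it extends along (-7, 4), (-9, -4)), but z strictly decreases along every unbounded feasible direction, so there is no improving ray and the maximum is attained at a vertex.

The binding constraints are 12x + 6y = 2 and -4x - 7y = -61.
Solving simultaneously gives x = -88/15, y = 181/15.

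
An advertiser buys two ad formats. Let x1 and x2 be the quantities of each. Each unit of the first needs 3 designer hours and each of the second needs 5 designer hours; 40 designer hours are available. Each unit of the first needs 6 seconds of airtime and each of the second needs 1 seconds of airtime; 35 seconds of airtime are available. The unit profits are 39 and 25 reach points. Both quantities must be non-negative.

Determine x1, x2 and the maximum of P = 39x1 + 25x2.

Feasible corners and P = 39x1 + 25x2:
  (0, 0) → P = 0
  (0, 8) → P = 200
  (35/6, 0) → P = 455/2
  (5, 5) → P = 320

x1 = 5, x2 = 5, maximum P = 320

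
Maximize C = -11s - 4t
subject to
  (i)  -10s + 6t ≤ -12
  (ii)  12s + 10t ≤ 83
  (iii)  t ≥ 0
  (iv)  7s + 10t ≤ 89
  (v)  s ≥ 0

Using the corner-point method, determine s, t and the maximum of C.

Extreme points and C = -11s - 4t:
  (309/86, 343/86) → C = -4771/86
  (6/5, 0) → C = -66/5
  (83/12, 0) → C = -913/12

The optimum lies where -10s + 6t = -12 and t = 0.
Solving simultaneously gives s = 6/5, t = 0.

s = 6/5, t = 0, maximum C = -66/5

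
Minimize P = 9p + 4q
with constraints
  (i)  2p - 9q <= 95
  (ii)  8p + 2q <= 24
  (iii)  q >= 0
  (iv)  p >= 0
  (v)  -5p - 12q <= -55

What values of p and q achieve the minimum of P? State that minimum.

Extreme points and P = 9p + 4q:
  (0, 12) → P = 48
  (89/43, 160/43) → P = 1441/43
  (0, 55/12) → P = 55/3

The binding constraints are p = 0 and -5p - 12q = -55.
Solving simultaneously gives p = 0, q = 55/12.

p = 0, q = 55/12, minimum P = 55/3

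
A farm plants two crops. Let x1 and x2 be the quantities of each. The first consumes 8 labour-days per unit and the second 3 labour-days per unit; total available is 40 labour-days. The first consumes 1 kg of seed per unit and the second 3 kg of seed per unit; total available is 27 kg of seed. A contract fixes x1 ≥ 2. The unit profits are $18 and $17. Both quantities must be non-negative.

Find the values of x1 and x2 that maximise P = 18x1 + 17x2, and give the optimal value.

x1 = 2, x2 = 8, maximum P = 172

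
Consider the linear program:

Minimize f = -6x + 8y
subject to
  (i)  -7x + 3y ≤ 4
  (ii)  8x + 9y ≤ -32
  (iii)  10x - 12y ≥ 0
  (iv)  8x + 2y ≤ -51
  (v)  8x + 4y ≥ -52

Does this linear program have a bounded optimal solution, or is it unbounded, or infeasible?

The boundaries -7x + 3y = 4 and 8x + 9y = -32 meet at (-44/29, -64/29), but that point violates 8x + 2y ≤ -51. Every candidate vertex is excluded by some other constraint, so the feasible region is empty.

infeasible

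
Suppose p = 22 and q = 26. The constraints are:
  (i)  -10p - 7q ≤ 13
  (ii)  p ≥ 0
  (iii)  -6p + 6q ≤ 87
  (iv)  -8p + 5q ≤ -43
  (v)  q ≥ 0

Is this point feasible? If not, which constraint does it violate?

(i): -402 ≤ 13 ✓
(ii): 22 ≥ 0 ✓
(iii): 24 ≤ 87 ✓
(iv): -46 ≤ -43 ✓
(v): 26 ≥ 0 ✓

feasible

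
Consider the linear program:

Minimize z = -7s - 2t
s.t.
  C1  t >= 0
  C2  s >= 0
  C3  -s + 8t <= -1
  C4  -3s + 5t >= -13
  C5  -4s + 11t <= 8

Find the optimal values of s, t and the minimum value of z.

Feasible corners and z = -7s - 2t:
  (1, 0) → z = -7
  (13/3, 0) → z = -91/3
  (99/19, 10/19) → z = -713/19

s = 99/19, t = 10/19, minimum z = -713/19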